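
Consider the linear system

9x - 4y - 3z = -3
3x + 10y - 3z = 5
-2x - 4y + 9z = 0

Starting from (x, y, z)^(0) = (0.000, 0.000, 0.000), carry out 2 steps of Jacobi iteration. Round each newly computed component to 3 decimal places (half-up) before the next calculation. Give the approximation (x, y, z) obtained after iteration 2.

(-0.111, 0.600, 0.148)

Iteration 1:
  x = (-3 - (-4)·0.000 - (-3)·0.000) / (9) = -0.333
  y = (5 - (3)·0.000 - (-3)·0.000) / (10) = 0.500
  z = (0 - (-2)·0.000 - (-4)·0.000) / (9) = 0.000
Iteration 2:
  x = (-3 - (-4)·0.500 - (-3)·0.000) / (9) = -0.111
  y = (5 - (3)·-0.333 - (-3)·0.000) / (10) = 0.600
  z = (0 - (-2)·-0.333 - (-4)·0.500) / (9) = 0.148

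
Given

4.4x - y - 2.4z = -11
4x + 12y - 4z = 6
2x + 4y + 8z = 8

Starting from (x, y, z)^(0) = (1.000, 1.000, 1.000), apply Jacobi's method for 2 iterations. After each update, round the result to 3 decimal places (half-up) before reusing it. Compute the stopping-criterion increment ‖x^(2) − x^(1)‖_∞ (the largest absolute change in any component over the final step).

0.932

Iteration 1:
  x = (-11 - (-1)·1.000 - (-2.4)·1.000) / (4.4) = -1.727
  y = (6 - (4)·1.000 - (-4)·1.000) / (12) = 0.500
  z = (8 - (2)·1.000 - (4)·1.000) / (8) = 0.250
Iteration 2:
  x = (-11 - (-1)·0.500 - (-2.4)·0.250) / (4.4) = -2.250
  y = (6 - (4)·-1.727 - (-4)·0.250) / (12) = 1.159
  z = (8 - (2)·-1.727 - (4)·0.500) / (8) = 1.182
Change: (-0.523, 0.659, 0.932) → max |·| = 0.932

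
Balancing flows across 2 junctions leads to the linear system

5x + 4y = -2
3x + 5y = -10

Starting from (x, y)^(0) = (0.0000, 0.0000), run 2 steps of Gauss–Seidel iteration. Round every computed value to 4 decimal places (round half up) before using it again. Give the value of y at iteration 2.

Iteration 1:
  x = (-2 - (4)·0.0000) / (5) = -0.4000
  y = (-10 - (3)·-0.4000) / (5) = -1.7600
Iteration 2:
  x = (-2 - (4)·-1.7600) / (5) = 1.0080
  y = (-10 - (3)·1.0080) / (5) = -2.6048

-2.6048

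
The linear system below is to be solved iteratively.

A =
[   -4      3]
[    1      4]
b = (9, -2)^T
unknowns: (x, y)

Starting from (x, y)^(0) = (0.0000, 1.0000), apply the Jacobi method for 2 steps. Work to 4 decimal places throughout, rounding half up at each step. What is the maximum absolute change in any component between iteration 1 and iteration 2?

1.1250

Iteration 1:
  x = (9 - (3)·1.0000) / (-4) = -1.5000
  y = (-2 - (1)·0.0000) / (4) = -0.5000
Iteration 2:
  x = (9 - (3)·-0.5000) / (-4) = -2.6250
  y = (-2 - (1)·-1.5000) / (4) = -0.1250
Change: (-1.1250, 0.3750) → max |·| = 1.1250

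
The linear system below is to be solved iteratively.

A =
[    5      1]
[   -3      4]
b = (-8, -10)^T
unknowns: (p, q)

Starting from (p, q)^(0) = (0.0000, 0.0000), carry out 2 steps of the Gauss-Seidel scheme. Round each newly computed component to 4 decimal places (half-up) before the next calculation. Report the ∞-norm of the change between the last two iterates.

0.7400

Iteration 1:
  p = (-8 - (1)·0.0000) / (5) = -1.6000
  q = (-10 - (-3)·-1.6000) / (4) = -3.7000
Iteration 2:
  p = (-8 - (1)·-3.7000) / (5) = -0.8600
  q = (-10 - (-3)·-0.8600) / (4) = -3.1450
Change: (0.7400, 0.5550) → max |·| = 0.7400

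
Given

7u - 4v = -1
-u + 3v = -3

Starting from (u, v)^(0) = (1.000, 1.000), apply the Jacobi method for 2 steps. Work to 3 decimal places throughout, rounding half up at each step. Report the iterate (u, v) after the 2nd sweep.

(-0.524, -0.857)

Iteration 1:
  u = (-1 - (-4)·1.000) / (7) = 0.429
  v = (-3 - (-1)·1.000) / (3) = -0.667
Iteration 2:
  u = (-1 - (-4)·-0.667) / (7) = -0.524
  v = (-3 - (-1)·0.429) / (3) = -0.857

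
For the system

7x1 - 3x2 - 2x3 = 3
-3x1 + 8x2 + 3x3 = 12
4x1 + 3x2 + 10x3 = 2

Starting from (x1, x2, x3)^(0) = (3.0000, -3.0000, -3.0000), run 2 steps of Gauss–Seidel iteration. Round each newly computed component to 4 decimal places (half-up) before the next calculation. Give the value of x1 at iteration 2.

1.3612

Iteration 1:
  x1 = (3 - (-3)·-3.0000 - (-2)·-3.0000) / (7) = -1.7143
  x2 = (12 - (-3)·-1.7143 - (3)·-3.0000) / (8) = 1.9821
  x3 = (2 - (4)·-1.7143 - (3)·1.9821) / (10) = 0.2911
Iteration 2:
  x1 = (3 - (-3)·1.9821 - (-2)·0.2911) / (7) = 1.3612
  x2 = (12 - (-3)·1.3612 - (3)·0.2911) / (8) = 1.9013
  x3 = (2 - (4)·1.3612 - (3)·1.9013) / (10) = -0.9149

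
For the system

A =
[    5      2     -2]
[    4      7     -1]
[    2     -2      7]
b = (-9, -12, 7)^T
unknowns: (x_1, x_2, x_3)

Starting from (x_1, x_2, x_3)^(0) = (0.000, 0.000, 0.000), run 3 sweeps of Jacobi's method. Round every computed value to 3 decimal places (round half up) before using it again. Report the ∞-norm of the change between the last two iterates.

Iteration 1:
  x_1 = (-9 - (2)·0.000 - (-2)·0.000) / (5) = -1.800
  x_2 = (-12 - (4)·0.000 - (-1)·0.000) / (7) = -1.714
  x_3 = (7 - (2)·0.000 - (-2)·0.000) / (7) = 1.000
Iteration 2:
  x_1 = (-9 - (2)·-1.714 - (-2)·1.000) / (5) = -0.714
  x_2 = (-12 - (4)·-1.800 - (-1)·1.000) / (7) = -0.543
  x_3 = (7 - (2)·-1.800 - (-2)·-1.714) / (7) = 1.025
Iteration 3:
  x_1 = (-9 - (2)·-0.543 - (-2)·1.025) / (5) = -1.173
  x_2 = (-12 - (4)·-0.714 - (-1)·1.025) / (7) = -1.160
  x_3 = (7 - (2)·-0.714 - (-2)·-0.543) / (7) = 1.049
Change: (-0.459, -0.617, 0.024) → max |·| = 0.617

0.617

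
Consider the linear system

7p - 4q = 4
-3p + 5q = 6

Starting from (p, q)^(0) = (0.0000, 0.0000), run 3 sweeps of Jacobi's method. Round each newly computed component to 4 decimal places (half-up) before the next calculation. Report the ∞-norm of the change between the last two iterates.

Iteration 1:
  p = (4 - (-4)·0.0000) / (7) = 0.5714
  q = (6 - (-3)·0.0000) / (5) = 1.2000
Iteration 2:
  p = (4 - (-4)·1.2000) / (7) = 1.2571
  q = (6 - (-3)·0.5714) / (5) = 1.5428
Iteration 3:
  p = (4 - (-4)·1.5428) / (7) = 1.4530
  q = (6 - (-3)·1.2571) / (5) = 1.9543
Change: (0.1959, 0.4115) → max |·| = 0.4115

0.4115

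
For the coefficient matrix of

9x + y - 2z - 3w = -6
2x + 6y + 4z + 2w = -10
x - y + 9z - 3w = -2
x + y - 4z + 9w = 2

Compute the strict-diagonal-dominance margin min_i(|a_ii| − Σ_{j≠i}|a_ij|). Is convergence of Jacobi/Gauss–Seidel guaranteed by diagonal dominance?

-2

row 1: |9| − (1+2+3) = 3
row 2: |6| − (2+4+2) = -2
row 3: |9| − (1+1+3) = 4
row 4: |9| − (1+1+4) = 3
minimum over rows = -2 → not strictly diagonally dominant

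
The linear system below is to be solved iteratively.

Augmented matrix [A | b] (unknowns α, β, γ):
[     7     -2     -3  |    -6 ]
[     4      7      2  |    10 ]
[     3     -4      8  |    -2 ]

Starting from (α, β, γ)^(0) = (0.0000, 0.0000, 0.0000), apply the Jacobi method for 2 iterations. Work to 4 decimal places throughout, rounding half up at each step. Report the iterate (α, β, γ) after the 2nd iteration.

(-0.5561, 1.9898, 0.7857)

Iteration 1:
  α = (-6 - (-2)·0.0000 - (-3)·0.0000) / (7) = -0.8571
  β = (10 - (4)·0.0000 - (2)·0.0000) / (7) = 1.4286
  γ = (-2 - (3)·0.0000 - (-4)·0.0000) / (8) = -0.2500
Iteration 2:
  α = (-6 - (-2)·1.4286 - (-3)·-0.2500) / (7) = -0.5561
  β = (10 - (4)·-0.8571 - (2)·-0.2500) / (7) = 1.9898
  γ = (-2 - (3)·-0.8571 - (-4)·1.4286) / (8) = 0.7857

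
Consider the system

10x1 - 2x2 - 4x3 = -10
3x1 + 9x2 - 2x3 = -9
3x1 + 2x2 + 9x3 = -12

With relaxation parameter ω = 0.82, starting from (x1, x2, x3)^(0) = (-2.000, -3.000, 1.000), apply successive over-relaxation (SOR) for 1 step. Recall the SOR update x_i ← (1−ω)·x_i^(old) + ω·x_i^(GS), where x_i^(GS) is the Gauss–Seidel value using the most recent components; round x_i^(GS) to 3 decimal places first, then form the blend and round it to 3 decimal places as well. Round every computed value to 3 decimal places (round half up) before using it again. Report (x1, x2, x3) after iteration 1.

(-1.344, -0.811, -0.398)

Iteration 1:
  x1: GS value = (-10 - (-2)·-3.000 - (-4)·1.000) / (10) = -1.200;  x1 ← (1−ω)·-2.000 + ω·-1.200 = -1.344
  x2: GS value = (-9 - (3)·-1.344 - (-2)·1.000) / (9) = -0.330;  x2 ← (1−ω)·-3.000 + ω·-0.330 = -0.811
  x3: GS value = (-12 - (3)·-1.344 - (2)·-0.811) / (9) = -0.705;  x3 ← (1−ω)·1.000 + ω·-0.705 = -0.398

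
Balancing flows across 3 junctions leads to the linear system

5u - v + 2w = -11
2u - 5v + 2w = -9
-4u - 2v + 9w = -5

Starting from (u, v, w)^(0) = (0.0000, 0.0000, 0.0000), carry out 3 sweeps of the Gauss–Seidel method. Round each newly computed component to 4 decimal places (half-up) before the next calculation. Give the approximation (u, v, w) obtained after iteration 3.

Iteration 1:
  u = (-11 - (-1)·0.0000 - (2)·0.0000) / (5) = -2.2000
  v = (-9 - (2)·-2.2000 - (2)·0.0000) / (-5) = 0.9200
  w = (-5 - (-4)·-2.2000 - (-2)·0.9200) / (9) = -1.3289
Iteration 2:
  u = (-11 - (-1)·0.9200 - (2)·-1.3289) / (5) = -1.4844
  v = (-9 - (2)·-1.4844 - (2)·-1.3289) / (-5) = 0.6747
  w = (-5 - (-4)·-1.4844 - (-2)·0.6747) / (9) = -1.0654
Iteration 3:
  u = (-11 - (-1)·0.6747 - (2)·-1.0654) / (5) = -1.6389
  v = (-9 - (2)·-1.6389 - (2)·-1.0654) / (-5) = 0.7183
  w = (-5 - (-4)·-1.6389 - (-2)·0.7183) / (9) = -1.1243

(-1.6389, 0.7183, -1.1243)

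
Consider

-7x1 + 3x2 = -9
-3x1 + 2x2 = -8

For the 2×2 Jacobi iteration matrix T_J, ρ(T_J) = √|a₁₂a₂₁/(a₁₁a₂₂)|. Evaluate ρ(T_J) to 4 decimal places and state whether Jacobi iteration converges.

a₁₂a₂₁/(a₁₁a₂₂) = (3)·(-3) / ((-7)·(2)) = 0.642857
ρ = √|0.642857| = √0.642857 = 0.8018
ρ < 1, so Jacobi converges

0.8018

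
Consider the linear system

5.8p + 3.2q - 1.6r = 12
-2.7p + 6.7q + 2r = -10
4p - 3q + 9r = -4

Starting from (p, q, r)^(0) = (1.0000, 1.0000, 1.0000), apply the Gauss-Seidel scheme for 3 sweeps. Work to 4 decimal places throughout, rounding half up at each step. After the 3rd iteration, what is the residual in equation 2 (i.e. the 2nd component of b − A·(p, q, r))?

-0.2772

Iteration 1:
  p = (12 - (3.2)·1.0000 - (-1.6)·1.0000) / (5.8) = 1.7931
  q = (-10 - (-2.7)·1.7931 - (2)·1.0000) / (6.7) = -1.0685
  r = (-4 - (4)·1.7931 - (-3)·-1.0685) / (9) = -1.5975
Iteration 2:
  p = (12 - (3.2)·-1.0685 - (-1.6)·-1.5975) / (5.8) = 2.2178
  q = (-10 - (-2.7)·2.2178 - (2)·-1.5975) / (6.7) = -0.1219
  r = (-4 - (4)·2.2178 - (-3)·-0.1219) / (9) = -1.4708
Iteration 3:
  p = (12 - (3.2)·-0.1219 - (-1.6)·-1.4708) / (5.8) = 1.7305
  q = (-10 - (-2.7)·1.7305 - (2)·-1.4708) / (6.7) = -0.3561
  r = (-4 - (4)·1.7305 - (-3)·-0.3561) / (9) = -1.3323
Residual b − A·x = (0.9709, -0.2772, 0.0004)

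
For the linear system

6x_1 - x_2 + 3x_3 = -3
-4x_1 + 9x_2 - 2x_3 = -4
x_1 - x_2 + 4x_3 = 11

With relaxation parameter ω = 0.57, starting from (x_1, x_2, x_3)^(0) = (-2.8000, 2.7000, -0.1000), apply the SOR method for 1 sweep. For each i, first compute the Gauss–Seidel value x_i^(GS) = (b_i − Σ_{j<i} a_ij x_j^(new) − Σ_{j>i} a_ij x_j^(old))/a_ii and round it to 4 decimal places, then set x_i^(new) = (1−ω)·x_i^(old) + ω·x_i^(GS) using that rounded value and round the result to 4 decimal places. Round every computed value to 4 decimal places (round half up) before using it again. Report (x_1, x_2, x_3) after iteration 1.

(-1.2040, 0.5900, 1.7801)

Iteration 1:
  x_1: GS value = (-3 - (-1)·2.7000 - (3)·-0.1000) / (6) = 0.0000;  x_1 ← (1−ω)·-2.8000 + ω·0.0000 = -1.2040
  x_2: GS value = (-4 - (-4)·-1.2040 - (-2)·-0.1000) / (9) = -1.0018;  x_2 ← (1−ω)·2.7000 + ω·-1.0018 = 0.5900
  x_3: GS value = (11 - (1)·-1.2040 - (-1)·0.5900) / (4) = 3.1985;  x_3 ← (1−ω)·-0.1000 + ω·3.1985 = 1.7801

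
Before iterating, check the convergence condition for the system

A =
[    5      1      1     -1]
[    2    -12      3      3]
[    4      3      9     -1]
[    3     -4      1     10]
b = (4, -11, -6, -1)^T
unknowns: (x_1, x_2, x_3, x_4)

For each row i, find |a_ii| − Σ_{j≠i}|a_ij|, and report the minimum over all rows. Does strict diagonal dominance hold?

1

row 1: |5| − (1+1+1) = 2
row 2: |-12| − (2+3+3) = 4
row 3: |9| − (4+3+1) = 1
row 4: |10| − (3+4+1) = 2
minimum over rows = 1 → strictly diagonally dominant (convergence guaranteed)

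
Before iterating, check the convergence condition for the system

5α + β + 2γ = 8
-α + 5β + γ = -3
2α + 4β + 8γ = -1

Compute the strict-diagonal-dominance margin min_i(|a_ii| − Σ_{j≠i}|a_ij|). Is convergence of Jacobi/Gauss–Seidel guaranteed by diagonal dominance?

row 1: |5| − (1+2) = 2
row 2: |5| − (1+1) = 3
row 3: |8| − (2+4) = 2
minimum over rows = 2 → strictly diagonally dominant (convergence guaranteed)

2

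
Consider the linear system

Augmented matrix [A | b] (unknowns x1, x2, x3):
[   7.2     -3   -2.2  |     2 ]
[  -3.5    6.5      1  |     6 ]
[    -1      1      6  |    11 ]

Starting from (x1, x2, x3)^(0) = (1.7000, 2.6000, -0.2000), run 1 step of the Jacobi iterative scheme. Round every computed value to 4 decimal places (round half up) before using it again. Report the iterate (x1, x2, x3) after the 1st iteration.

(1.3000, 1.8692, 1.6833)

Iteration 1:
  x1 = (2 - (-3)·2.6000 - (-2.2)·-0.2000) / (7.2) = 1.3000
  x2 = (6 - (-3.5)·1.7000 - (1)·-0.2000) / (6.5) = 1.8692
  x3 = (11 - (-1)·1.7000 - (1)·2.6000) / (6) = 1.6833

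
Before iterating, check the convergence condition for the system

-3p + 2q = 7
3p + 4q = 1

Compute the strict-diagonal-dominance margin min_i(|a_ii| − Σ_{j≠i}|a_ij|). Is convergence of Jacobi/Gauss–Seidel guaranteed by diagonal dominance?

1

row 1: |-3| − (2) = 1
row 2: |4| − (3) = 1
minimum over rows = 1 → strictly diagonally dominant (convergence guaranteed)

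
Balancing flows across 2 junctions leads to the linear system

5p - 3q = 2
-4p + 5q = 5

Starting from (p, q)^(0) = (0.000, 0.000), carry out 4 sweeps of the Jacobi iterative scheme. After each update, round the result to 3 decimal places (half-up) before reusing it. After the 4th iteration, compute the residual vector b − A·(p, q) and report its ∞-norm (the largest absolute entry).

Iteration 1:
  p = (2 - (-3)·0.000) / (5) = 0.400
  q = (5 - (-4)·0.000) / (5) = 1.000
Iteration 2:
  p = (2 - (-3)·1.000) / (5) = 1.000
  q = (5 - (-4)·0.400) / (5) = 1.320
Iteration 3:
  p = (2 - (-3)·1.320) / (5) = 1.192
  q = (5 - (-4)·1.000) / (5) = 1.800
Iteration 4:
  p = (2 - (-3)·1.800) / (5) = 1.480
  q = (5 - (-4)·1.192) / (5) = 1.954
Residual b − A·x = (0.462, 1.150); ∞-norm = 1.150

1.150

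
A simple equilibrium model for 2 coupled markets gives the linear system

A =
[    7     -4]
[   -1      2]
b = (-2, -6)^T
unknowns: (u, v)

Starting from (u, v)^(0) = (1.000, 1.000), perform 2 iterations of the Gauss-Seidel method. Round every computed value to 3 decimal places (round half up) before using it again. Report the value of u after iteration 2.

Iteration 1:
  u = (-2 - (-4)·1.000) / (7) = 0.286
  v = (-6 - (-1)·0.286) / (2) = -2.857
Iteration 2:
  u = (-2 - (-4)·-2.857) / (7) = -1.918
  v = (-6 - (-1)·-1.918) / (2) = -3.959

-1.918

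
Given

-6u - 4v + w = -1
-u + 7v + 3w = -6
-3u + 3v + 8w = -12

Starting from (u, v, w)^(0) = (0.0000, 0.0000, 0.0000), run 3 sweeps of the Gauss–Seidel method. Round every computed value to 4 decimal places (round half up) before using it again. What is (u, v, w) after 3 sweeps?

Iteration 1:
  u = (-1 - (-4)·0.0000 - (1)·0.0000) / (-6) = 0.1667
  v = (-6 - (-1)·0.1667 - (3)·0.0000) / (7) = -0.8333
  w = (-12 - (-3)·0.1667 - (3)·-0.8333) / (8) = -1.1250
Iteration 2:
  u = (-1 - (-4)·-0.8333 - (1)·-1.1250) / (-6) = 0.5347
  v = (-6 - (-1)·0.5347 - (3)·-1.1250) / (7) = -0.2986
  w = (-12 - (-3)·0.5347 - (3)·-0.2986) / (8) = -1.1875
Iteration 3:
  u = (-1 - (-4)·-0.2986 - (1)·-1.1875) / (-6) = 0.1678
  v = (-6 - (-1)·0.1678 - (3)·-1.1875) / (7) = -0.3242
  w = (-12 - (-3)·0.1678 - (3)·-0.3242) / (8) = -1.3155

(0.1678, -0.3242, -1.3155)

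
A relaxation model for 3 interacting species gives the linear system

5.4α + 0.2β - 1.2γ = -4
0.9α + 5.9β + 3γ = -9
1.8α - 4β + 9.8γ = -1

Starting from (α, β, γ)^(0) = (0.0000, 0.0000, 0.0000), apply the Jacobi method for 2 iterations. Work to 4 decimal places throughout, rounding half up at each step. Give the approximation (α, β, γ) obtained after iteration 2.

(-0.7069, -1.3606, -0.5886)

Iteration 1:
  α = (-4 - (0.2)·0.0000 - (-1.2)·0.0000) / (5.4) = -0.7407
  β = (-9 - (0.9)·0.0000 - (3)·0.0000) / (5.9) = -1.5254
  γ = (-1 - (1.8)·0.0000 - (-4)·0.0000) / (9.8) = -0.1020
Iteration 2:
  α = (-4 - (0.2)·-1.5254 - (-1.2)·-0.1020) / (5.4) = -0.7069
  β = (-9 - (0.9)·-0.7407 - (3)·-0.1020) / (5.9) = -1.3606
  γ = (-1 - (1.8)·-0.7407 - (-4)·-1.5254) / (9.8) = -0.5886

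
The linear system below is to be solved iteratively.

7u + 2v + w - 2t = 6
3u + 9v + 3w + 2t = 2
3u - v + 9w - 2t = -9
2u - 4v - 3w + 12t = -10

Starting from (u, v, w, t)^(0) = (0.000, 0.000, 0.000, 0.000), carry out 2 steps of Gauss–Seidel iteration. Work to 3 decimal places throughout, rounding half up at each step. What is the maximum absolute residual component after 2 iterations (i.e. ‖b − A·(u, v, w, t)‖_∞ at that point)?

0.914

Iteration 1:
  u = (6 - (2)·0.000 - (1)·0.000 - (-2)·0.000) / (7) = 0.857
  v = (2 - (3)·0.857 - (3)·0.000 - (2)·0.000) / (9) = -0.063
  w = (-9 - (3)·0.857 - (-1)·-0.063 - (-2)·0.000) / (9) = -1.293
  t = (-10 - (2)·0.857 - (-4)·-0.063 - (-3)·-1.293) / (12) = -1.320
Iteration 2:
  u = (6 - (2)·-0.063 - (1)·-1.293 - (-2)·-1.320) / (7) = 0.683
  v = (2 - (3)·0.683 - (3)·-1.293 - (2)·-1.320) / (9) = 0.719
  w = (-9 - (3)·0.683 - (-1)·0.719 - (-2)·-1.320) / (9) = -1.441
  t = (-10 - (2)·0.683 - (-4)·0.719 - (-3)·-1.441) / (12) = -1.068
Residual b − A·x = (-0.914, -0.061, 0.503, 0.003); ∞-norm = 0.914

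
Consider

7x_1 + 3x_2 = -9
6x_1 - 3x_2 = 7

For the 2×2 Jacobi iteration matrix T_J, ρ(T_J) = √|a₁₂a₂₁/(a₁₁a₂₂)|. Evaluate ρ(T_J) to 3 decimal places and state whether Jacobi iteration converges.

0.926

a₁₂a₂₁/(a₁₁a₂₂) = (3)·(6) / ((7)·(-3)) = -0.857143
ρ = √|-0.857143| = √0.857143 = 0.926
ρ < 1, so Jacobi converges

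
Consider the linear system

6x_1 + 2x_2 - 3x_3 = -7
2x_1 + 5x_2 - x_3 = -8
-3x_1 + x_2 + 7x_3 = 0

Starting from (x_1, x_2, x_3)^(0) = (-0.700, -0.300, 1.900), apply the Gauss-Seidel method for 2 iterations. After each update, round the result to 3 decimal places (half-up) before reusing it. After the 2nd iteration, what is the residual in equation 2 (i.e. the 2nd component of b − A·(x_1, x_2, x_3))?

-0.239

Iteration 1:
  x_1 = (-7 - (2)·-0.300 - (-3)·1.900) / (6) = -0.117
  x_2 = (-8 - (2)·-0.117 - (-1)·1.900) / (5) = -1.173
  x_3 = (0 - (-3)·-0.117 - (1)·-1.173) / (7) = 0.117
Iteration 2:
  x_1 = (-7 - (2)·-1.173 - (-3)·0.117) / (6) = -0.717
  x_2 = (-8 - (2)·-0.717 - (-1)·0.117) / (5) = -1.290
  x_3 = (0 - (-3)·-0.717 - (1)·-1.290) / (7) = -0.123
Residual b − A·x = (-0.487, -0.239, 0.000)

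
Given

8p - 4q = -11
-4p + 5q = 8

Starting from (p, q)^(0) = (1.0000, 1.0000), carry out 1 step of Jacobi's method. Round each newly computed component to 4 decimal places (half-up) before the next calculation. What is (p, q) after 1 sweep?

(-0.8750, 2.4000)

Iteration 1:
  p = (-11 - (-4)·1.0000) / (8) = -0.8750
  q = (8 - (-4)·1.0000) / (5) = 2.4000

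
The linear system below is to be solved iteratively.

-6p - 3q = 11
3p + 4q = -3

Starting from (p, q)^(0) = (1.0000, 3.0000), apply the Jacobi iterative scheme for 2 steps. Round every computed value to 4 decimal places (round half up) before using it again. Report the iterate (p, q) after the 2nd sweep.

(-1.0833, 1.7500)

Iteration 1:
  p = (11 - (-3)·3.0000) / (-6) = -3.3333
  q = (-3 - (3)·1.0000) / (4) = -1.5000
Iteration 2:
  p = (11 - (-3)·-1.5000) / (-6) = -1.0833
  q = (-3 - (3)·-3.3333) / (4) = 1.7500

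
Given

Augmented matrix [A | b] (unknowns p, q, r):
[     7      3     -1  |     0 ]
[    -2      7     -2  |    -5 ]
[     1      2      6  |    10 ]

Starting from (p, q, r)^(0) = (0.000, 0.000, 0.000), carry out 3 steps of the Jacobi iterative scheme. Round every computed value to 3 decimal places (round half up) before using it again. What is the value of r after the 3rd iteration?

Iteration 1:
  p = (0 - (3)·0.000 - (-1)·0.000) / (7) = 0.000
  q = (-5 - (-2)·0.000 - (-2)·0.000) / (7) = -0.714
  r = (10 - (1)·0.000 - (2)·0.000) / (6) = 1.667
Iteration 2:
  p = (0 - (3)·-0.714 - (-1)·1.667) / (7) = 0.544
  q = (-5 - (-2)·0.000 - (-2)·1.667) / (7) = -0.238
  r = (10 - (1)·0.000 - (2)·-0.714) / (6) = 1.905
Iteration 3:
  p = (0 - (3)·-0.238 - (-1)·1.905) / (7) = 0.374
  q = (-5 - (-2)·0.544 - (-2)·1.905) / (7) = -0.015
  r = (10 - (1)·0.544 - (2)·-0.238) / (6) = 1.655

1.655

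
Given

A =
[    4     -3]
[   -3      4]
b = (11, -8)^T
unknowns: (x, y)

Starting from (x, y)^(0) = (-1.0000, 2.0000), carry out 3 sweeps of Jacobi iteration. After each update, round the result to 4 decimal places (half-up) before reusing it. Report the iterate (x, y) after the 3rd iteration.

Iteration 1:
  x = (11 - (-3)·2.0000) / (4) = 4.2500
  y = (-8 - (-3)·-1.0000) / (4) = -2.7500
Iteration 2:
  x = (11 - (-3)·-2.7500) / (4) = 0.6875
  y = (-8 - (-3)·4.2500) / (4) = 1.1875
Iteration 3:
  x = (11 - (-3)·1.1875) / (4) = 3.6406
  y = (-8 - (-3)·0.6875) / (4) = -1.4844

(3.6406, -1.4844)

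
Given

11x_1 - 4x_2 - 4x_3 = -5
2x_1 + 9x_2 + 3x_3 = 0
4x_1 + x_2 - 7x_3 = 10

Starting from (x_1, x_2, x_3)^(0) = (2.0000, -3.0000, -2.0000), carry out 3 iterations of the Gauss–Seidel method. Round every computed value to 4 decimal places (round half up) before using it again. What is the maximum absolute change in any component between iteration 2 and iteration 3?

0.2961

Iteration 1:
  x_1 = (-5 - (-4)·-3.0000 - (-4)·-2.0000) / (11) = -2.2727
  x_2 = (0 - (2)·-2.2727 - (3)·-2.0000) / (9) = 1.1717
  x_3 = (10 - (4)·-2.2727 - (1)·1.1717) / (-7) = -2.5599
Iteration 2:
  x_1 = (-5 - (-4)·1.1717 - (-4)·-2.5599) / (11) = -0.9593
  x_2 = (0 - (2)·-0.9593 - (3)·-2.5599) / (9) = 1.0665
  x_3 = (10 - (4)·-0.9593 - (1)·1.0665) / (-7) = -1.8244
Iteration 3:
  x_1 = (-5 - (-4)·1.0665 - (-4)·-1.8244) / (11) = -0.7301
  x_2 = (0 - (2)·-0.7301 - (3)·-1.8244) / (9) = 0.7704
  x_3 = (10 - (4)·-0.7301 - (1)·0.7704) / (-7) = -1.7357
Change: (0.2292, -0.2961, 0.0887) → max |·| = 0.2961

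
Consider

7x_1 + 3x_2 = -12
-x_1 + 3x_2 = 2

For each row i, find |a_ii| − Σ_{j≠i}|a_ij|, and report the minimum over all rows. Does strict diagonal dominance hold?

2

row 1: |7| − (3) = 4
row 2: |3| − (1) = 2
minimum over rows = 2 → strictly diagonally dominant (convergence guaranteed)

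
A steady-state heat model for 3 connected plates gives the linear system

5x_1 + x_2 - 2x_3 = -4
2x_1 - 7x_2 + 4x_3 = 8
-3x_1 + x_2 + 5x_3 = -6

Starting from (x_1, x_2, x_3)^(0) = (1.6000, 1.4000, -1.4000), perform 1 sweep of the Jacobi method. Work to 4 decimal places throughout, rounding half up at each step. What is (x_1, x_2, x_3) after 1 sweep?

Iteration 1:
  x_1 = (-4 - (1)·1.4000 - (-2)·-1.4000) / (5) = -1.6400
  x_2 = (8 - (2)·1.6000 - (4)·-1.4000) / (-7) = -1.4857
  x_3 = (-6 - (-3)·1.6000 - (1)·1.4000) / (5) = -0.5200

(-1.6400, -1.4857, -0.5200)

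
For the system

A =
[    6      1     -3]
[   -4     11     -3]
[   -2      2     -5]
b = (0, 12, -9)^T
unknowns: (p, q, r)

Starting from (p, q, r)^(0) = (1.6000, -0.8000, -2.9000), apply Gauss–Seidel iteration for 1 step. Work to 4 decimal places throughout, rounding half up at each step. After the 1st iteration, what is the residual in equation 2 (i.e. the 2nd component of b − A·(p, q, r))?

Iteration 1:
  p = (0 - (1)·-0.8000 - (-3)·-2.9000) / (6) = -1.3167
  q = (12 - (-4)·-1.3167 - (-3)·-2.9000) / (11) = -0.1788
  r = (-9 - (-2)·-1.3167 - (2)·-0.1788) / (-5) = 2.2552
Residual b − A·x = (14.8446, 15.4656, 0.0002)

15.4656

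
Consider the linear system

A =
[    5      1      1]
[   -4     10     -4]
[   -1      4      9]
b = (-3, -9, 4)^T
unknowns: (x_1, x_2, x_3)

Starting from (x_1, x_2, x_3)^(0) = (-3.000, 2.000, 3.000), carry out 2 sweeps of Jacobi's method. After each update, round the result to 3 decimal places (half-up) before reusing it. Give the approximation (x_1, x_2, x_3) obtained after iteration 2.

(-0.264, -1.851, 0.667)

Iteration 1:
  x_1 = (-3 - (1)·2.000 - (1)·3.000) / (5) = -1.600
  x_2 = (-9 - (-4)·-3.000 - (-4)·3.000) / (10) = -0.900
  x_3 = (4 - (-1)·-3.000 - (4)·2.000) / (9) = -0.778
Iteration 2:
  x_1 = (-3 - (1)·-0.900 - (1)·-0.778) / (5) = -0.264
  x_2 = (-9 - (-4)·-1.600 - (-4)·-0.778) / (10) = -1.851
  x_3 = (4 - (-1)·-1.600 - (4)·-0.900) / (9) = 0.667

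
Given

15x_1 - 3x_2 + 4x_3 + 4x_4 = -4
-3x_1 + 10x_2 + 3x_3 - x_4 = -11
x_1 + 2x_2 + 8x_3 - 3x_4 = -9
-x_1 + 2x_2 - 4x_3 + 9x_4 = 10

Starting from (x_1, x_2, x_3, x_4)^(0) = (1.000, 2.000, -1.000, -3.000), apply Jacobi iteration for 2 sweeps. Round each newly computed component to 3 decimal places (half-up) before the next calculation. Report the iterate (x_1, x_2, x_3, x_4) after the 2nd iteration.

(0.251, 0.156, -0.950, 0.144)

Iteration 1:
  x_1 = (-4 - (-3)·2.000 - (4)·-1.000 - (4)·-3.000) / (15) = 1.200
  x_2 = (-11 - (-3)·1.000 - (3)·-1.000 - (-1)·-3.000) / (10) = -0.800
  x_3 = (-9 - (1)·1.000 - (2)·2.000 - (-3)·-3.000) / (8) = -2.875
  x_4 = (10 - (-1)·1.000 - (2)·2.000 - (-4)·-1.000) / (9) = 0.333
Iteration 2:
  x_1 = (-4 - (-3)·-0.800 - (4)·-2.875 - (4)·0.333) / (15) = 0.251
  x_2 = (-11 - (-3)·1.200 - (3)·-2.875 - (-1)·0.333) / (10) = 0.156
  x_3 = (-9 - (1)·1.200 - (2)·-0.800 - (-3)·0.333) / (8) = -0.950
  x_4 = (10 - (-1)·1.200 - (2)·-0.800 - (-4)·-2.875) / (9) = 0.144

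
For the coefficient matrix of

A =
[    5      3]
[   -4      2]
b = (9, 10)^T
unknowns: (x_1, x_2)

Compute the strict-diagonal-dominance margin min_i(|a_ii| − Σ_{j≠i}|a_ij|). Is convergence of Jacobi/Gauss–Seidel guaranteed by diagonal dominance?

-2

row 1: |5| − (3) = 2
row 2: |2| − (4) = -2
minimum over rows = -2 → not strictly diagonally dominant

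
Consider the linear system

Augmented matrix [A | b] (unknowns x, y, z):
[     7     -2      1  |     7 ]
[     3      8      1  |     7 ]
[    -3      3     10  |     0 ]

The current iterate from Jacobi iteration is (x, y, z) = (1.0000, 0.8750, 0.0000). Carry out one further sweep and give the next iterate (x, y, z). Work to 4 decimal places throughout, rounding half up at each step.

One sweep:
  x = (7 - (-2)·0.8750 - (1)·0.0000) / (7) = 1.2500
  y = (7 - (3)·1.0000 - (1)·0.0000) / (8) = 0.5000
  z = (0 - (-3)·1.0000 - (3)·0.8750) / (10) = 0.0375

(1.2500, 0.5000, 0.0375)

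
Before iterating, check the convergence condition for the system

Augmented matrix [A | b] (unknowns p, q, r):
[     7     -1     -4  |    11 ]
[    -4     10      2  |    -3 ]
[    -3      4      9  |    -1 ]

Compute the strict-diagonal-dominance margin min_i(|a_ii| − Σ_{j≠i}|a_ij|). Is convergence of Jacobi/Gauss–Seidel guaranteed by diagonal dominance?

row 1: |7| − (1+4) = 2
row 2: |10| − (4+2) = 4
row 3: |9| − (3+4) = 2
minimum over rows = 2 → strictly diagonally dominant (convergence guaranteed)

2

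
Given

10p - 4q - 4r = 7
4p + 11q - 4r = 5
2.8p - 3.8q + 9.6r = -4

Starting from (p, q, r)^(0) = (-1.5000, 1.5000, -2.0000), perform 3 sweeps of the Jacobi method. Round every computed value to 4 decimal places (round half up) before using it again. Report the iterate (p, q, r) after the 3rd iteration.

(0.7166, -0.0944, -0.5279)

Iteration 1:
  p = (7 - (-4)·1.5000 - (-4)·-2.0000) / (10) = 0.5000
  q = (5 - (4)·-1.5000 - (-4)·-2.0000) / (11) = 0.2727
  r = (-4 - (2.8)·-1.5000 - (-3.8)·1.5000) / (9.6) = 0.6146
Iteration 2:
  p = (7 - (-4)·0.2727 - (-4)·0.6146) / (10) = 1.0549
  q = (5 - (4)·0.5000 - (-4)·0.6146) / (11) = 0.4962
  r = (-4 - (2.8)·0.5000 - (-3.8)·0.2727) / (9.6) = -0.4546
Iteration 3:
  p = (7 - (-4)·0.4962 - (-4)·-0.4546) / (10) = 0.7166
  q = (5 - (4)·1.0549 - (-4)·-0.4546) / (11) = -0.0944
  r = (-4 - (2.8)·1.0549 - (-3.8)·0.4962) / (9.6) = -0.5279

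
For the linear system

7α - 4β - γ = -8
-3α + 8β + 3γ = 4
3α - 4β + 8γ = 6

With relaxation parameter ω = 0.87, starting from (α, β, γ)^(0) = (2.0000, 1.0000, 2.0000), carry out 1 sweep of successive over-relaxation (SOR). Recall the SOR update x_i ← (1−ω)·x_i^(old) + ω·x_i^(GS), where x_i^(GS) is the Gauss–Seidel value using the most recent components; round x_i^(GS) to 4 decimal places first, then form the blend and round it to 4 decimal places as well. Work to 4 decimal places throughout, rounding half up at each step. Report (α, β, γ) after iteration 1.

(0.0114, -0.0838, 0.8723)

Iteration 1:
  α: GS value = (-8 - (-4)·1.0000 - (-1)·2.0000) / (7) = -0.2857;  α ← (1−ω)·2.0000 + ω·-0.2857 = 0.0114
  β: GS value = (4 - (-3)·0.0114 - (3)·2.0000) / (8) = -0.2457;  β ← (1−ω)·1.0000 + ω·-0.2457 = -0.0838
  γ: GS value = (6 - (3)·0.0114 - (-4)·-0.0838) / (8) = 0.7038;  γ ← (1−ω)·2.0000 + ω·0.7038 = 0.8723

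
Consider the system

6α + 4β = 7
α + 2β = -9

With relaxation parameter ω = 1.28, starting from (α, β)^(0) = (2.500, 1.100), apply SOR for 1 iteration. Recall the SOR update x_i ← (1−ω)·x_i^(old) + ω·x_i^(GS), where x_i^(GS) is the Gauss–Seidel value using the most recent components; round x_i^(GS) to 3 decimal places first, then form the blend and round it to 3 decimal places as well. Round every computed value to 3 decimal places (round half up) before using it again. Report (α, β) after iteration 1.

Iteration 1:
  α: GS value = (7 - (4)·1.100) / (6) = 0.433;  α ← (1−ω)·2.500 + ω·0.433 = -0.146
  β: GS value = (-9 - (1)·-0.146) / (2) = -4.427;  β ← (1−ω)·1.100 + ω·-4.427 = -5.975

(-0.146, -5.975)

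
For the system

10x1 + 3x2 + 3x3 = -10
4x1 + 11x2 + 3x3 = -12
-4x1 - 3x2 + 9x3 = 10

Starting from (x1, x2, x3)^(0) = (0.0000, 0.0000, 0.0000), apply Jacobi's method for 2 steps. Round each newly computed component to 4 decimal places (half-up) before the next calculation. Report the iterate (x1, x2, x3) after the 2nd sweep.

Iteration 1:
  x1 = (-10 - (3)·0.0000 - (3)·0.0000) / (10) = -1.0000
  x2 = (-12 - (4)·0.0000 - (3)·0.0000) / (11) = -1.0909
  x3 = (10 - (-4)·0.0000 - (-3)·0.0000) / (9) = 1.1111
Iteration 2:
  x1 = (-10 - (3)·-1.0909 - (3)·1.1111) / (10) = -1.0061
  x2 = (-12 - (4)·-1.0000 - (3)·1.1111) / (11) = -1.0303
  x3 = (10 - (-4)·-1.0000 - (-3)·-1.0909) / (9) = 0.3030

(-1.0061, -1.0303, 0.3030)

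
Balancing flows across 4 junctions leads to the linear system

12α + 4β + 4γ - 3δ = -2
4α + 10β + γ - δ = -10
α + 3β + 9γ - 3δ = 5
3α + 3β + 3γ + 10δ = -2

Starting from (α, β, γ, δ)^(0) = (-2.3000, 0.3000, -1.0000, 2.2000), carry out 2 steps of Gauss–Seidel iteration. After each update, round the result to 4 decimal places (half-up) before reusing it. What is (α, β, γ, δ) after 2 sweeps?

Iteration 1:
  α = (-2 - (4)·0.3000 - (4)·-1.0000 - (-3)·2.2000) / (12) = 0.6167
  β = (-10 - (4)·0.6167 - (1)·-1.0000 - (-1)·2.2000) / (10) = -0.9267
  γ = (5 - (1)·0.6167 - (3)·-0.9267 - (-3)·2.2000) / (9) = 1.5293
  δ = (-2 - (3)·0.6167 - (3)·-0.9267 - (3)·1.5293) / (10) = -0.5658
Iteration 2:
  α = (-2 - (4)·-0.9267 - (4)·1.5293 - (-3)·-0.5658) / (12) = -0.5090
  β = (-10 - (4)·-0.5090 - (1)·1.5293 - (-1)·-0.5658) / (10) = -1.0059
  γ = (5 - (1)·-0.5090 - (3)·-1.0059 - (-3)·-0.5658) / (9) = 0.7588
  δ = (-2 - (3)·-0.5090 - (3)·-1.0059 - (3)·0.7588) / (10) = 0.0268

(-0.5090, -1.0059, 0.7588, 0.0268)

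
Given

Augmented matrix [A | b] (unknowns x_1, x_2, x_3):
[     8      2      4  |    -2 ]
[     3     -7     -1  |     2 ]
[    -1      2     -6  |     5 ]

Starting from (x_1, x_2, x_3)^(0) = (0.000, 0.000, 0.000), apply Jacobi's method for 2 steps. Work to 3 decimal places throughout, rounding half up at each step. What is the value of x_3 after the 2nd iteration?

-0.887

Iteration 1:
  x_1 = (-2 - (2)·0.000 - (4)·0.000) / (8) = -0.250
  x_2 = (2 - (3)·0.000 - (-1)·0.000) / (-7) = -0.286
  x_3 = (5 - (-1)·0.000 - (2)·0.000) / (-6) = -0.833
Iteration 2:
  x_1 = (-2 - (2)·-0.286 - (4)·-0.833) / (8) = 0.238
  x_2 = (2 - (3)·-0.250 - (-1)·-0.833) / (-7) = -0.274
  x_3 = (5 - (-1)·-0.250 - (2)·-0.286) / (-6) = -0.887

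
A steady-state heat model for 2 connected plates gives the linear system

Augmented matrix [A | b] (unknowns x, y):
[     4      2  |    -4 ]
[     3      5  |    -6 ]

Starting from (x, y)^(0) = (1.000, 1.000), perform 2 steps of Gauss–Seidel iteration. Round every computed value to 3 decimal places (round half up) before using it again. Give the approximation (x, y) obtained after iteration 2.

(-0.850, -0.690)

Iteration 1:
  x = (-4 - (2)·1.000) / (4) = -1.500
  y = (-6 - (3)·-1.500) / (5) = -0.300
Iteration 2:
  x = (-4 - (2)·-0.300) / (4) = -0.850
  y = (-6 - (3)·-0.850) / (5) = -0.690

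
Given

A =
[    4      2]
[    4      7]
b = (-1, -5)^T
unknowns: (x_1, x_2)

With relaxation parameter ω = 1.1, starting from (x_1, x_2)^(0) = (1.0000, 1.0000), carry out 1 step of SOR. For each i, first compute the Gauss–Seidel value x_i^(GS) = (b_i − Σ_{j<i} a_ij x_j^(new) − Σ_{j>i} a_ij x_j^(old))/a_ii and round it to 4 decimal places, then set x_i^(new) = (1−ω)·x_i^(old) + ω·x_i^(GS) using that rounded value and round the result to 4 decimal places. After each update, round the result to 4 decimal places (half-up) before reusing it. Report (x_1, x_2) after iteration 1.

(-0.9250, -0.3043)

Iteration 1:
  x_1: GS value = (-1 - (2)·1.0000) / (4) = -0.7500;  x_1 ← (1−ω)·1.0000 + ω·-0.7500 = -0.9250
  x_2: GS value = (-5 - (4)·-0.9250) / (7) = -0.1857;  x_2 ← (1−ω)·1.0000 + ω·-0.1857 = -0.3043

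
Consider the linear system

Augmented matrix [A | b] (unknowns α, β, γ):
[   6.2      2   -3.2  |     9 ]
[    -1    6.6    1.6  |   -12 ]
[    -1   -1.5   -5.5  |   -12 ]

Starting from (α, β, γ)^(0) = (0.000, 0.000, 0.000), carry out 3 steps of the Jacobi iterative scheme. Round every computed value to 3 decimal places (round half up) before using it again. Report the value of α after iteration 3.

Iteration 1:
  α = (9 - (2)·0.000 - (-3.2)·0.000) / (6.2) = 1.452
  β = (-12 - (-1)·0.000 - (1.6)·0.000) / (6.6) = -1.818
  γ = (-12 - (-1)·0.000 - (-1.5)·0.000) / (-5.5) = 2.182
Iteration 2:
  α = (9 - (2)·-1.818 - (-3.2)·2.182) / (6.2) = 3.164
  β = (-12 - (-1)·1.452 - (1.6)·2.182) / (6.6) = -2.127
  γ = (-12 - (-1)·1.452 - (-1.5)·-1.818) / (-5.5) = 2.414
Iteration 3:
  α = (9 - (2)·-2.127 - (-3.2)·2.414) / (6.2) = 3.384
  β = (-12 - (-1)·3.164 - (1.6)·2.414) / (6.6) = -1.924
  γ = (-12 - (-1)·3.164 - (-1.5)·-2.127) / (-5.5) = 2.187

3.384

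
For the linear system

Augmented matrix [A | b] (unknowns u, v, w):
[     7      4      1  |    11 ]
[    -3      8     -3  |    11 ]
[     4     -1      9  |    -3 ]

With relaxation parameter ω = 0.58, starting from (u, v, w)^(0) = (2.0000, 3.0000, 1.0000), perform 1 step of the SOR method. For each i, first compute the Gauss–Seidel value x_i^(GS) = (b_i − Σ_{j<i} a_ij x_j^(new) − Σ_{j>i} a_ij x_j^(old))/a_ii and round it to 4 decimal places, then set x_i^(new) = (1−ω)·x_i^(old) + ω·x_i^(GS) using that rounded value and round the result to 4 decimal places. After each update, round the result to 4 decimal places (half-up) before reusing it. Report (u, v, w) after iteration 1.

Iteration 1:
  u: GS value = (11 - (4)·3.0000 - (1)·1.0000) / (7) = -0.2857;  u ← (1−ω)·2.0000 + ω·-0.2857 = 0.6743
  v: GS value = (11 - (-3)·0.6743 - (-3)·1.0000) / (8) = 2.0029;  v ← (1−ω)·3.0000 + ω·2.0029 = 2.4217
  w: GS value = (-3 - (4)·0.6743 - (-1)·2.4217) / (9) = -0.3639;  w ← (1−ω)·1.0000 + ω·-0.3639 = 0.2089

(0.6743, 2.4217, 0.2089)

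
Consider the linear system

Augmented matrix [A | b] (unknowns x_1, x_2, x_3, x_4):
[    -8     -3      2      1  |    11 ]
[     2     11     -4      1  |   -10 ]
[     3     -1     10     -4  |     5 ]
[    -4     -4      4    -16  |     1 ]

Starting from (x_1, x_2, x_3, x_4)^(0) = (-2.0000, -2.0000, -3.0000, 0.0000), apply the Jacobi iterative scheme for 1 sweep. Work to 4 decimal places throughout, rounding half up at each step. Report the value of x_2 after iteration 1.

-1.6364

Iteration 1:
  x_1 = (11 - (-3)·-2.0000 - (2)·-3.0000 - (1)·0.0000) / (-8) = -1.3750
  x_2 = (-10 - (2)·-2.0000 - (-4)·-3.0000 - (1)·0.0000) / (11) = -1.6364
  x_3 = (5 - (3)·-2.0000 - (-1)·-2.0000 - (-4)·0.0000) / (10) = 0.9000
  x_4 = (1 - (-4)·-2.0000 - (-4)·-2.0000 - (4)·-3.0000) / (-16) = 0.1875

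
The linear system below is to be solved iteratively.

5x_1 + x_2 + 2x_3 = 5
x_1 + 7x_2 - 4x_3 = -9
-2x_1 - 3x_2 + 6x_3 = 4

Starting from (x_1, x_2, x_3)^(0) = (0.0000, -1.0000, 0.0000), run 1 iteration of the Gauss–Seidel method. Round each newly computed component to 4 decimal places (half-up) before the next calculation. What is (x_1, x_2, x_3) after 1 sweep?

(1.2000, -1.4571, 0.3381)

Iteration 1:
  x_1 = (5 - (1)·-1.0000 - (2)·0.0000) / (5) = 1.2000
  x_2 = (-9 - (1)·1.2000 - (-4)·0.0000) / (7) = -1.4571
  x_3 = (4 - (-2)·1.2000 - (-3)·-1.4571) / (6) = 0.3381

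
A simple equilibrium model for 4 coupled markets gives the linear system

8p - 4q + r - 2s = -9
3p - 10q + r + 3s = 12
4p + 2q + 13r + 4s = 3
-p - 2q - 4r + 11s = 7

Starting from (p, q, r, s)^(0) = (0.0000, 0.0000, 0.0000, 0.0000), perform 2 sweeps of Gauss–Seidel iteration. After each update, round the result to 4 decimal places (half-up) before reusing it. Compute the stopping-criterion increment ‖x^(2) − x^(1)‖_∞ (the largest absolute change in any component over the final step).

0.7328

Iteration 1:
  p = (-9 - (-4)·0.0000 - (1)·0.0000 - (-2)·0.0000) / (8) = -1.1250
  q = (12 - (3)·-1.1250 - (1)·0.0000 - (3)·0.0000) / (-10) = -1.5375
  r = (3 - (4)·-1.1250 - (2)·-1.5375 - (4)·0.0000) / (13) = 0.8135
  s = (7 - (-1)·-1.1250 - (-2)·-1.5375 - (-4)·0.8135) / (11) = 0.5504
Iteration 2:
  p = (-9 - (-4)·-1.5375 - (1)·0.8135 - (-2)·0.5504) / (8) = -1.8578
  q = (12 - (3)·-1.8578 - (1)·0.8135 - (3)·0.5504) / (-10) = -1.5109
  r = (3 - (4)·-1.8578 - (2)·-1.5109 - (4)·0.5504) / (13) = 0.8655
  s = (7 - (-1)·-1.8578 - (-2)·-1.5109 - (-4)·0.8655) / (11) = 0.5075
Change: (-0.7328, 0.0266, 0.0520, -0.0429) → max |·| = 0.7328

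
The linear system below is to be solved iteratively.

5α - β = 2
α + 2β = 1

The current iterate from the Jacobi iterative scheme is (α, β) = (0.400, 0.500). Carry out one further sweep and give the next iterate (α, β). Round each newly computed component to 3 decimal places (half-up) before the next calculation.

(0.500, 0.300)

One sweep:
  α = (2 - (-1)·0.500) / (5) = 0.500
  β = (1 - (1)·0.400) / (2) = 0.300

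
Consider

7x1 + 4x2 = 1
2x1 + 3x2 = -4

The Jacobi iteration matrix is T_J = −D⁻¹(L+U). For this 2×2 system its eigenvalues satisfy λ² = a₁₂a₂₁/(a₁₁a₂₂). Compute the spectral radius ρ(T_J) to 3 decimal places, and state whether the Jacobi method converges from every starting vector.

0.617

a₁₂a₂₁/(a₁₁a₂₂) = (4)·(2) / ((7)·(3)) = 0.380952
ρ = √|0.380952| = √0.380952 = 0.617
ρ < 1, so Jacobi converges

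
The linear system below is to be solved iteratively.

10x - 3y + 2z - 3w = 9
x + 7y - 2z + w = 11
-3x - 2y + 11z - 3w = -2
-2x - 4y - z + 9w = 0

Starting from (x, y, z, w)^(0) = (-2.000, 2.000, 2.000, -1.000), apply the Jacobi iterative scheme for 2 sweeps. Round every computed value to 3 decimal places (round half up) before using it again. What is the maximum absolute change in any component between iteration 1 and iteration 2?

1.391

Iteration 1:
  x = (9 - (-3)·2.000 - (2)·2.000 - (-3)·-1.000) / (10) = 0.800
  y = (11 - (1)·-2.000 - (-2)·2.000 - (1)·-1.000) / (7) = 2.571
  z = (-2 - (-3)·-2.000 - (-2)·2.000 - (-3)·-1.000) / (11) = -0.636
  w = (0 - (-2)·-2.000 - (-4)·2.000 - (-1)·2.000) / (9) = 0.667
Iteration 2:
  x = (9 - (-3)·2.571 - (2)·-0.636 - (-3)·0.667) / (10) = 1.999
  y = (11 - (1)·0.800 - (-2)·-0.636 - (1)·0.667) / (7) = 1.180
  z = (-2 - (-3)·0.800 - (-2)·2.571 - (-3)·0.667) / (11) = 0.686
  w = (0 - (-2)·0.800 - (-4)·2.571 - (-1)·-0.636) / (9) = 1.250
Change: (1.199, -1.391, 1.322, 0.583) → max |·| = 1.391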